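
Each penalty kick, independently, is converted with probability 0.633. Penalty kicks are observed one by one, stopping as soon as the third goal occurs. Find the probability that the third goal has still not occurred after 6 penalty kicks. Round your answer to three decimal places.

Needing more than 6 penalty kicks ⇔ fewer than 3 successes in the first 6. With X ~ Binomial(6, 0.633), P(Y > 6) = P(X ≤ 2).
  k=0: C(6,0)·0.633^0·0.367^6 = 0.00244
  k=1: C(6,1)·0.633^1·0.367^5 = 0.02529
  k=2: C(6,2)·0.633^2·0.367^4 = 0.10903
P(X ≤ 2) = 0.13676

0.137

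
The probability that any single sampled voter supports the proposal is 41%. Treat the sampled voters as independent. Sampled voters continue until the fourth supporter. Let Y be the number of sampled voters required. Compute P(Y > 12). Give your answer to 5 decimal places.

0.20468

Needing more than 12 sampled voters ⇔ fewer than 4 successes in the first 12. With X ~ Binomial(12, 0.41), P(Y > 12) = P(X ≤ 3).
  k=0: C(12,0)·0.41^0·0.59^12 = 0.0017792
  k=1: C(12,1)·0.41^1·0.59^11 = 0.0148367
  k=2: C(12,2)·0.41^2·0.59^10 = 0.0567064
  k=3: C(12,3)·0.41^3·0.59^9 = 0.1313537
P(X ≤ 3) = 0.2046760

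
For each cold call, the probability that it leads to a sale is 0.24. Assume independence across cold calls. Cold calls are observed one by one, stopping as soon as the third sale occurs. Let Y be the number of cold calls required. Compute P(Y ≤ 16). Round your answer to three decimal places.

0.777

Finishing within 16 cold calls ⇔ at least 3 successes in the first 16. With X ~ Binomial(16, 0.24), P(Y ≤ 16) = 1 − P(X ≤ 2).
  k=0: C(16,0)·0.24^0·0.76^16 = 0.01239
  k=1: C(16,1)·0.24^1·0.76^15 = 0.06259
  k=2: C(16,2)·0.24^2·0.76^14 = 0.14825
1 − 0.22323 = 0.77677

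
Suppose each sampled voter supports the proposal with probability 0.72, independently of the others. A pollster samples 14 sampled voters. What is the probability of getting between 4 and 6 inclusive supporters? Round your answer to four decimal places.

X ~ Binomial(14, 0.72); P(4 ≤ X ≤ 6) = Σ C(14,k) p^k (1−p)^(14−k) over k:
  k=4: C(14,4)·0.72^4·0.28^10 = 0.000797
  k=5: C(14,5)·0.72^5·0.28^9 = 0.004098
  k=6: C(14,6)·0.72^6·0.28^8 = 0.015806
Total = 0.020700

0.0207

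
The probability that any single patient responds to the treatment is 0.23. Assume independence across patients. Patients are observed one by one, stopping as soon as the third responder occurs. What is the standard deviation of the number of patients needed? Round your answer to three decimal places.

6.608

Y = total patients until the third success; negative binomial with r=3, p=0.23.
SD(Y) = √[r(1−p)/p²] = √(43.66730) = 6.60812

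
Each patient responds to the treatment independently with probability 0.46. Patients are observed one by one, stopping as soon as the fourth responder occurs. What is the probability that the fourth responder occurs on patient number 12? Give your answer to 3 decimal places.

Y = trial on which the fourth success occurs; negative binomial, r=4, p=0.46.
P(Y=12) = C(11,3) · p^4 · (1−p)^8
= 165 · 0.044775 · 0.0072302 = 0.05342

0.053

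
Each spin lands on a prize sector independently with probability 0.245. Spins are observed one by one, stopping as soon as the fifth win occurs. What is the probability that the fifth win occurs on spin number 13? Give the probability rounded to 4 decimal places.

0.0461

Y = trial on which the fifth success occurs; negative binomial, r=5, p=0.245.
P(Y=13) = C(12,4) · p^5 · (1−p)^8
= 495 · 0.00088274 · 0.10558 = 0.046133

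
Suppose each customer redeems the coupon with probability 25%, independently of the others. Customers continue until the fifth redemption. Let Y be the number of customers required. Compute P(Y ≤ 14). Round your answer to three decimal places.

Finishing within 14 customers ⇔ at least 5 successes in the first 14. With X ~ Binomial(14, 0.25), P(Y ≤ 14) = 1 − P(X ≤ 4).
  k=0: C(14,0)·0.25^0·0.75^14 = 0.01782
  k=1: C(14,1)·0.25^1·0.75^13 = 0.08315
  k=2: C(14,2)·0.25^2·0.75^12 = 0.18016
  k=3: C(14,3)·0.25^3·0.75^11 = 0.24021
  k=4: C(14,4)·0.25^4·0.75^10 = 0.22019
1 − 0.74153 = 0.25847

0.258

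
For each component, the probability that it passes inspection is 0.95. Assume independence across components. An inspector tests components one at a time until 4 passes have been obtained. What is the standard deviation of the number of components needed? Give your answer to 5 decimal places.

Y = total components until the fourth success; negative binomial with r=4, p=0.95.
SD(Y) = √[r(1−p)/p²] = √(0.2216066) = 0.4707512

0.47075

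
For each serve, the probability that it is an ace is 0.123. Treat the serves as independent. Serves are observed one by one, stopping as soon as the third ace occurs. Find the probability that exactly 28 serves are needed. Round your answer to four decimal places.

0.0245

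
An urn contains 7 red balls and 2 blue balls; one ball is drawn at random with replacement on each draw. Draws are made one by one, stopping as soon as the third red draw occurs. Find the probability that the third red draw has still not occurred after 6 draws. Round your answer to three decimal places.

0.025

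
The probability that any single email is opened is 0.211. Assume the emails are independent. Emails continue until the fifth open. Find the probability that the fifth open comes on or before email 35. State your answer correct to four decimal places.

0.8886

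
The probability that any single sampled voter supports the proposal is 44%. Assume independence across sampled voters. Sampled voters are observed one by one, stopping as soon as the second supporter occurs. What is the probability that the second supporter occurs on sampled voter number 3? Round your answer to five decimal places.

Y = trial on which the second success occurs; negative binomial, r=2, p=0.44.
P(Y=3) = C(2,1) · p^2 · (1−p)^1
= 2 · 0.1936 · 0.56 = 0.2168320

0.21683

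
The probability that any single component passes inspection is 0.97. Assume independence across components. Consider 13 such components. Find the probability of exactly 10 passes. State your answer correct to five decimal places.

X ~ Binomial(n=13, p=0.97).
P(X=10) = C(13,10) · p^10 · (1−p)^3
= 286 · 0.73742 · 2.7e-05 = 0.0056944

0.00569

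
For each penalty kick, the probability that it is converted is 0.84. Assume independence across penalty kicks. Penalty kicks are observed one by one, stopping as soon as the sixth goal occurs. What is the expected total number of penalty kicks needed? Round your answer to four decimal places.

Y = total penalty kicks until the sixth success; negative binomial with r=6, p=0.84.
E[Y] = r / p = 6 / 0.84 = 7.142857

7.1429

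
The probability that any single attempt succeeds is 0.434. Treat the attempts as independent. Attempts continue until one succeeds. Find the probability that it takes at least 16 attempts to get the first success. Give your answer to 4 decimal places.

0.0002

Y = number of attempts to the first success; geometric, p = 0.434.
P(Y > 15) = P(first 15 all fail) = (1−p)^15 = 0.000196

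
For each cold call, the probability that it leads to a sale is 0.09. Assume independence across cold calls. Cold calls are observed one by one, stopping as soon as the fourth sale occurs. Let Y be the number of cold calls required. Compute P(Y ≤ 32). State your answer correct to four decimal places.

Finishing within 32 cold calls ⇔ at least 4 successes in the first 32. With X ~ Binomial(32, 0.09), P(Y ≤ 32) = 1 − P(X ≤ 3).
  k=0: C(32,0)·0.09^0·0.91^32 = 0.048902
  k=1: C(32,1)·0.09^1·0.91^31 = 0.154766
  k=2: C(32,2)·0.09^2·0.91^30 = 0.237251
  k=3: C(32,3)·0.09^3·0.91^29 = 0.234644
1 − 0.675563 = 0.324437

0.3244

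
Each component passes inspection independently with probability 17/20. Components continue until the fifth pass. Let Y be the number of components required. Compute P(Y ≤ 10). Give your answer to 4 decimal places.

Finishing within 10 components ⇔ at least 5 successes in the first 10. With X ~ Binomial(10, 0.85), P(Y ≤ 10) = 1 − P(X ≤ 4).
  k=0: C(10,0)·0.85^0·0.15^10 = 0.000000
  k=1: C(10,1)·0.85^1·0.15^9 = 0.000000
  k=2: C(10,2)·0.85^2·0.15^8 = 0.000008
  k=3: C(10,3)·0.85^3·0.15^7 = 0.000126
  k=4: C(10,4)·0.85^4·0.15^6 = 0.001249
1 − 0.001383 = 0.998617

0.9986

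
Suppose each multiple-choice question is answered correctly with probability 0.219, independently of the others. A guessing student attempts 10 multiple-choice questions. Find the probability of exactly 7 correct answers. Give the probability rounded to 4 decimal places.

X ~ Binomial(n=10, p=0.219).
P(X=7) = C(10,7) · p^7 · (1−p)^3
= 120 · 2.4161e-05 · 0.47638 = 0.001381

0.0014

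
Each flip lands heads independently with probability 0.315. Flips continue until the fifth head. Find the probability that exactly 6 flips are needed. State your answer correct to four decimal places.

0.0106

Y = trial on which the fifth success occurs; negative binomial, r=5, p=0.315.
P(Y=6) = C(5,4) · p^5 · (1−p)^1
= 5 · 0.0031014 · 0.685 = 0.010622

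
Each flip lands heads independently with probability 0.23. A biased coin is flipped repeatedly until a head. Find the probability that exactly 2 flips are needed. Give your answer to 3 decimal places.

0.177

Geometric (trials to first success), p = 0.23.
P(Y = 2) = (1−p)^1 · p = 0.77 · 0.23 = 0.17710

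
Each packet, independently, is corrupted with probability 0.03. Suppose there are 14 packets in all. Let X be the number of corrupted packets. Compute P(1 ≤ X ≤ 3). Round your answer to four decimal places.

X ~ Binomial(14, 0.03); P(1 ≤ X ≤ 3) = Σ C(14,k) p^k (1−p)^(14−k) over k:
  k=1: C(14,1)·0.03^1·0.97^13 = 0.282671
  k=2: C(14,2)·0.03^2·0.97^12 = 0.056826
  k=3: C(14,3)·0.03^3·0.97^11 = 0.007030
Total = 0.346527

0.3465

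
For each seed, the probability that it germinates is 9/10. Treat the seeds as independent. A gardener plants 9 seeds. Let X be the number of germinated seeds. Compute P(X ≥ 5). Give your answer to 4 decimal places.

0.9991

X ~ Binomial(9, 0.90); P(X ≥ 5) = Σ C(9,k) p^k (1−p)^(9−k) over k:
  k=5: C(9,5)·0.90^5·0.10^4 = 0.007440
  k=6: C(9,6)·0.90^6·0.10^3 = 0.044641
  k=7: C(9,7)·0.90^7·0.10^2 = 0.172187
  k=8: C(9,8)·0.90^8·0.10^1 = 0.387420
  k=9: C(9,9)·0.90^9·0.10^0 = 0.387420
Total = 0.999109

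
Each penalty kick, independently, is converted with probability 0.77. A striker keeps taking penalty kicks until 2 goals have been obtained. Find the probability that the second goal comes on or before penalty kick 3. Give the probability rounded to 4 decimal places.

0.8656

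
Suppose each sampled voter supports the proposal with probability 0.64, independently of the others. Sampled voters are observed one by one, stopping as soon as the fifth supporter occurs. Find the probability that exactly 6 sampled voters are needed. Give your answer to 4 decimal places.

0.1933

Y = trial on which the fifth success occurs; negative binomial, r=5, p=0.64.
P(Y=6) = C(5,4) · p^5 · (1−p)^1
= 5 · 0.10737 · 0.36 = 0.193274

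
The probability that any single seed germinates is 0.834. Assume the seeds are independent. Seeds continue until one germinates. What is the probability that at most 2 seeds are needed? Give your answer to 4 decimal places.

Y = number of seeds to the first success; geometric, p = 0.834.
P(Y ≤ 2) = 1 − (1−p)^2 = 1 − 0.027556 = 0.972444

0.9724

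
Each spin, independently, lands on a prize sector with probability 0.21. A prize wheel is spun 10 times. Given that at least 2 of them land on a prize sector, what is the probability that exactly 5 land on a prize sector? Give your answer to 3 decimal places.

0.048

X ~ Binomial(10, 0.21). Want P(X=5 | X≥2) = P(X=5) / P(X≥2).
P(X=5) = C(10,5)·0.21^5·0.79^5 = 0.03167
P(X≥2) = 1 − 0.09468 − 0.25169 = 0.65363
Ratio = 0.03167 / 0.65363 = 0.04845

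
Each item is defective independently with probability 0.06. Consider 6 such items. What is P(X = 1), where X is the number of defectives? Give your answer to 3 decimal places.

0.264

X ~ Binomial(n=6, p=0.06).
P(X=1) = C(6,1) · p^1 · (1−p)^5
= 6 · 0.06 · 0.7339 = 0.26421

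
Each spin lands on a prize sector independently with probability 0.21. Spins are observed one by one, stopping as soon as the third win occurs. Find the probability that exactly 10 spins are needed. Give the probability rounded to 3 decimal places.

0.064

Y = trial on which the third success occurs; negative binomial, r=3, p=0.21.
P(Y=10) = C(9,2) · p^3 · (1−p)^7
= 36 · 0.009261 · 0.19204 = 0.06403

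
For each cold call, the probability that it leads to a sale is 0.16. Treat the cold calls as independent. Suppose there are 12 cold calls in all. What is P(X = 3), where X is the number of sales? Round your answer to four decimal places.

0.1876

X ~ Binomial(n=12, p=0.16).
P(X=3) = C(12,3) · p^3 · (1−p)^9
= 220 · 0.004096 · 0.20822 = 0.187627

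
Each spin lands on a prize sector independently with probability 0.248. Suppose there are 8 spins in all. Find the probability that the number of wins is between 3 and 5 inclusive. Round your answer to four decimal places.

X ~ Binomial(8, 0.248); P(3 ≤ X ≤ 5) = Σ C(8,k) p^k (1−p)^(8−k) over k:
  k=3: C(8,3)·0.248^3·0.752^5 = 0.205415
  k=4: C(8,4)·0.248^4·0.752^4 = 0.084679
  k=5: C(8,5)·0.248^5·0.752^3 = 0.022341
Total = 0.312435

0.3124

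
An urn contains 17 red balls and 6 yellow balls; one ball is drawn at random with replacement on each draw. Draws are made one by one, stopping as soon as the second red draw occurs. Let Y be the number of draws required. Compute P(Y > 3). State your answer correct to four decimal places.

0.1687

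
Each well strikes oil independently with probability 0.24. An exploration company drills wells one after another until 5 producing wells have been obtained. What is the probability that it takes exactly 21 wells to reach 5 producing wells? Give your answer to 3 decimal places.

Y = trial on which the fifth success occurs; negative binomial, r=5, p=0.24.
P(Y=21) = C(20,4) · p^5 · (1−p)^16
= 4845 · 0.00079626 · 0.012388 = 0.04779

0.048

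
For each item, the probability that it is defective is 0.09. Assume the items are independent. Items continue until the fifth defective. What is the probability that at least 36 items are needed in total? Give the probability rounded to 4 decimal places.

Needing more than 35 items ⇔ fewer than 5 successes in the first 35. With X ~ Binomial(35, 0.09), P(Y > 35) = P(X ≤ 4).
  k=0: C(35,0)·0.09^0·0.91^35 = 0.036851
  k=1: C(35,1)·0.09^1·0.91^34 = 0.127561
  k=2: C(35,2)·0.09^2·0.91^33 = 0.214471
  k=3: C(35,3)·0.09^3·0.91^32 = 0.233325
  k=4: C(35,4)·0.09^4·0.91^31 = 0.184609
P(X ≤ 4) = 0.796817

0.7968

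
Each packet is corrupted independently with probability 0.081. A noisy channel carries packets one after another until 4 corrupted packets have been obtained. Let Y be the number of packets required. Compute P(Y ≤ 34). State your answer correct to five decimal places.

0.29535

Finishing within 34 packets ⇔ at least 4 successes in the first 34. With X ~ Binomial(34, 0.081), P(Y ≤ 34) = 1 − P(X ≤ 3).
  k=0: C(34,0)·0.081^0·0.919^34 = 0.0565884
  k=1: C(34,1)·0.081^1·0.919^33 = 0.1695805
  k=2: C(34,2)·0.081^2·0.919^32 = 0.2466206
  k=3: C(34,3)·0.081^3·0.919^31 = 0.2318609
1 − 0.7046503 = 0.2953497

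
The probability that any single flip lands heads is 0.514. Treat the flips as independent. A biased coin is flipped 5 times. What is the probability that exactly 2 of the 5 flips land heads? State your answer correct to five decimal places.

X ~ Binomial(n=5, p=0.514).
P(X=2) = C(5,2) · p^2 · (1−p)^3
= 10 · 0.2642 · 0.11479 = 0.3032739

0.30327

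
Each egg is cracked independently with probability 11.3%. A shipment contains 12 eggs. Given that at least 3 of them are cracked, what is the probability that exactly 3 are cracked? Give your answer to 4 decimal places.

X ~ Binomial(12, 0.113). Want P(X=3 | X≥3) = P(X=3) / P(X≥3).
P(X=3) = C(12,3)·0.113^3·0.887^9 = 0.107887
P(X≥3) = 1 − 0.237183 − 0.362593 − 0.254060 = 0.146164
Ratio = 0.107887 / 0.146164 = 0.738128

0.7381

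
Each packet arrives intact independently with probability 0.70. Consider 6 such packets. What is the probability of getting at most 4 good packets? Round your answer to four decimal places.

X ~ Binomial(6, 0.70); P(X ≤ 4) = Σ C(6,k) p^k (1−p)^(6−k) over k:
  k=0: C(6,0)·0.70^0·0.30^6 = 0.000729
  k=1: C(6,1)·0.70^1·0.30^5 = 0.010206
  k=2: C(6,2)·0.70^2·0.30^4 = 0.059535
  k=3: C(6,3)·0.70^3·0.30^3 = 0.185220
  k=4: C(6,4)·0.70^4·0.30^2 = 0.324135
Total = 0.579825

0.5798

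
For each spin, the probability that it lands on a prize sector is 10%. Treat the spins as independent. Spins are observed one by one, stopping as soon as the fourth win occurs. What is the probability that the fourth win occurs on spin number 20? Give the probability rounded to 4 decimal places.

Y = trial on which the fourth success occurs; negative binomial, r=4, p=0.10.
P(Y=20) = C(19,3) · p^4 · (1−p)^16
= 969 · 0.0001 · 0.1853 = 0.017956

0.0180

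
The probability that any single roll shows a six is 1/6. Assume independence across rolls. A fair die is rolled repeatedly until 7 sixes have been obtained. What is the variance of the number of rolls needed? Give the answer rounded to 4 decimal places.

Y = total rolls until the seventh success; negative binomial with r=7, p=0.166667.
Var(Y) = r(1−p)/p² = 7·0.833333 / 0.166667² = 210.000000

210.0000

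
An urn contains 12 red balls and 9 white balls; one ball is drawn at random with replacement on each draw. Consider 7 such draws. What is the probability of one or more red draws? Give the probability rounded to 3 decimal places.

P(at least one) = 1 − P(none) = 1 − (1 − 0.571429)^7
= 1 − 0.00266 = 0.99734

0.997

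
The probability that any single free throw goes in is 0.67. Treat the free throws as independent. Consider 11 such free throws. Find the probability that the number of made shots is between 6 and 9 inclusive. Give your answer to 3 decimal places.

X ~ Binomial(11, 0.67); P(6 ≤ X ≤ 9) = Σ C(11,k) p^k (1−p)^(11−k) over k:
  k=6: C(11,6)·0.67^6·0.33^5 = 0.16355
  k=7: C(11,7)·0.67^7·0.33^4 = 0.23719
  k=8: C(11,8)·0.67^8·0.33^3 = 0.24078
  k=9: C(11,9)·0.67^9·0.33^2 = 0.16295
Total = 0.80448

0.804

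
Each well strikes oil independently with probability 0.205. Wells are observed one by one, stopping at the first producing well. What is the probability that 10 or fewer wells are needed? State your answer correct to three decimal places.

0.899

Y = number of wells to the first success; geometric, p = 0.205.
P(Y ≤ 10) = 1 − (1−p)^10 = 1 − 0.10085 = 0.89915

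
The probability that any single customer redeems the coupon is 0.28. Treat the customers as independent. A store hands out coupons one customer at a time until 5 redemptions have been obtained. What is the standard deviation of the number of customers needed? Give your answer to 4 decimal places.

Y = total customers until the fifth success; negative binomial with r=5, p=0.28.
SD(Y) = √[r(1−p)/p²] = √(45.918367) = 6.776309

6.7763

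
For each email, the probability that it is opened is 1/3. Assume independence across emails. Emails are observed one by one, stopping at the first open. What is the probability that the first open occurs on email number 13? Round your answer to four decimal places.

0.0026

Geometric (trials to first success), p = 0.333333.
P(Y = 13) = (1−p)^12 · p = 0.0077073 · 0.333333 = 0.002569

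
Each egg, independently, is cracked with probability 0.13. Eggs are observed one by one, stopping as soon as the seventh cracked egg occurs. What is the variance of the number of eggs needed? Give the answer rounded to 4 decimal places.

Y = total eggs until the seventh success; negative binomial with r=7, p=0.13.
Var(Y) = r(1−p)/p² = 7·0.87 / 0.13² = 360.355030

360.3550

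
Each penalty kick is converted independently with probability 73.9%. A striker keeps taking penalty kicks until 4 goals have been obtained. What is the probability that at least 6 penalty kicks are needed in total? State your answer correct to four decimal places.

0.3904

Needing more than 5 penalty kicks ⇔ fewer than 4 successes in the first 5. With X ~ Binomial(5, 0.739), P(Y > 5) = P(X ≤ 3).
  k=0: C(5,0)·0.739^0·0.261^5 = 0.001211
  k=1: C(5,1)·0.739^1·0.261^4 = 0.017147
  k=2: C(5,2)·0.739^2·0.261^3 = 0.097098
  k=3: C(5,3)·0.739^3·0.261^2 = 0.274925
P(X ≤ 3) = 0.390381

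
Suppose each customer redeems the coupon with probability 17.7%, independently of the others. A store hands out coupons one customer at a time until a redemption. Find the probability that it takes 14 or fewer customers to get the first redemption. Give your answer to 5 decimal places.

0.93460

Y = number of customers to the first success; geometric, p = 0.177.
P(Y ≤ 14) = 1 − (1−p)^14 = 1 − 0.0654030 = 0.9345970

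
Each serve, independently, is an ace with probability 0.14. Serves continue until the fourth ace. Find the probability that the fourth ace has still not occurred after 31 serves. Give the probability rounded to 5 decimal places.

0.35196

Needing more than 31 serves ⇔ fewer than 4 successes in the first 31. With X ~ Binomial(31, 0.14), P(Y > 31) = P(X ≤ 3).
  k=0: C(31,0)·0.14^0·0.86^31 = 0.0093208
  k=1: C(31,1)·0.14^1·0.86^30 = 0.0470374
  k=2: C(31,2)·0.14^2·0.86^29 = 0.1148588
  k=3: C(31,3)·0.14^3·0.86^28 = 0.1807467
P(X ≤ 3) = 0.3519637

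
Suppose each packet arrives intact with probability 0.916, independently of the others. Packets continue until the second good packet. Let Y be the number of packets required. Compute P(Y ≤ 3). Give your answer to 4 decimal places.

0.9800

Finishing within 3 packets ⇔ at least 2 successes in the first 3. With X ~ Binomial(3, 0.916), P(Y ≤ 3) = 1 − P(X ≤ 1).
  k=0: C(3,0)·0.916^0·0.084^3 = 0.000593
  k=1: C(3,1)·0.916^1·0.084^2 = 0.019390
1 − 0.019983 = 0.980017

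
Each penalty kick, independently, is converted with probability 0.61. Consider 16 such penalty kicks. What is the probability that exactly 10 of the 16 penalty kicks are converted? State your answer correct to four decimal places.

0.2010

X ~ Binomial(n=16, p=0.61).
P(X=10) = C(16,10) · p^10 · (1−p)^6
= 8008 · 0.0071334 · 0.0035187 = 0.201006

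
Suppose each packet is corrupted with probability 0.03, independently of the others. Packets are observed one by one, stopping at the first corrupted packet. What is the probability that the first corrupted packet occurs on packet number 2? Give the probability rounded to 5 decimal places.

Geometric (trials to first success), p = 0.03.
P(Y = 2) = (1−p)^1 · p = 0.97 · 0.03 = 0.0291000

0.02910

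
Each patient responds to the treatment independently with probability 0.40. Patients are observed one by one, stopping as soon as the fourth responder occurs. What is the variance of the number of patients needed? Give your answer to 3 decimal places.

Y = total patients until the fourth success; negative binomial with r=4, p=0.40.
Var(Y) = r(1−p)/p² = 4·0.60 / 0.40² = 15.00000

15.000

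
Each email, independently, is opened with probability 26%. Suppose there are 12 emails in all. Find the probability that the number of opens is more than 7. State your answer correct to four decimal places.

0.0036

X ~ Binomial(12, 0.26); P(X ≥ 8) = Σ C(12,k) p^k (1−p)^(12−k) over k:
  k=8: C(12,8)·0.26^8·0.74^4 = 0.003100
  k=9: C(12,9)·0.26^9·0.74^3 = 0.000484
  k=10: C(12,10)·0.26^10·0.74^2 = 0.000051
  k=11: C(12,11)·0.26^11·0.74^1 = 0.000003
  k=12: C(12,12)·0.26^12·0.74^0 = 0.000000
Total = 0.003638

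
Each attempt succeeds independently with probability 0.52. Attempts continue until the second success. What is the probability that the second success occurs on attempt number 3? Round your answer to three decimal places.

0.260

Y = trial on which the second success occurs; negative binomial, r=2, p=0.52.
P(Y=3) = C(2,1) · p^2 · (1−p)^1
= 2 · 0.2704 · 0.48 = 0.25958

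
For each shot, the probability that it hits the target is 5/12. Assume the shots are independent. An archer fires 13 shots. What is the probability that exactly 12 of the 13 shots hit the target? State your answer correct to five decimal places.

X ~ Binomial(n=13, p=0.416667).
P(X=12) = C(13,12) · p^12 · (1−p)^1
= 13 · 2.7382e-05 · 0.58333 = 0.0002076

0.00021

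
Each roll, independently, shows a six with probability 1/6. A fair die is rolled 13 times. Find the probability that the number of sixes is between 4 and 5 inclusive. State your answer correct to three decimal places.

0.145

X ~ Binomial(13, 0.166667); P(4 ≤ X ≤ 5) = Σ C(13,k) p^k (1−p)^(13−k) over k:
  k=4: C(13,4)·0.166667^4·0.833333^9 = 0.10692
  k=5: C(13,5)·0.166667^5·0.833333^8 = 0.03849
Total = 0.14541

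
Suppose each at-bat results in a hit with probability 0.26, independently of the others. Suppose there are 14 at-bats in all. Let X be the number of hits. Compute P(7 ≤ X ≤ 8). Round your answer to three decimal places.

0.044

X ~ Binomial(14, 0.26); P(7 ≤ X ≤ 8) = Σ C(14,k) p^k (1−p)^(14−k) over k:
  k=7: C(14,7)·0.26^7·0.74^7 = 0.03350
  k=8: C(14,8)·0.26^8·0.74^6 = 0.01030
Total = 0.04379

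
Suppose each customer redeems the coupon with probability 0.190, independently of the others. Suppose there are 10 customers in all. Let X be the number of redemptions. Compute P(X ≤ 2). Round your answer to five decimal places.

X ~ Binomial(10, 0.19); P(X ≤ 2) = Σ C(10,k) p^k (1−p)^(10−k) over k:
  k=0: C(10,0)·0.19^0·0.81^10 = 0.1215767
  k=1: C(10,1)·0.19^1·0.81^9 = 0.2851798
  k=2: C(10,2)·0.19^2·0.81^8 = 0.3010231
Total = 0.7077796

0.70778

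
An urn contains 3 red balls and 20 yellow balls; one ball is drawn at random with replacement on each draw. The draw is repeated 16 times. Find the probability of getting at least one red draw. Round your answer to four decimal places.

0.8931

P(at least one) = 1 − P(none) = 1 − (1 − 0.130435)^16
= 1 − 0.106865 = 0.893135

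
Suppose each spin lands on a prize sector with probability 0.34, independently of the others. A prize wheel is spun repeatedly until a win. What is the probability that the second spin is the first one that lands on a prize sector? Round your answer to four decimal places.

Geometric (trials to first success), p = 0.34.
P(Y = 2) = (1−p)^1 · p = 0.66 · 0.34 = 0.224400

0.2244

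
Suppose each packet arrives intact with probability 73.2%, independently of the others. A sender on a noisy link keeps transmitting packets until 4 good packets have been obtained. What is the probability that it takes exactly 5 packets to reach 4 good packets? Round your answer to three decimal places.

0.308

Y = trial on which the fourth success occurs; negative binomial, r=4, p=0.732.
P(Y=5) = C(4,3) · p^4 · (1−p)^1
= 4 · 0.28711 · 0.268 = 0.30778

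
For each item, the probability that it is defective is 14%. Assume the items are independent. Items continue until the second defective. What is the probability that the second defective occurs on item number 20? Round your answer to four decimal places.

0.0247

Y = trial on which the second success occurs; negative binomial, r=2, p=0.14.
P(Y=20) = C(19,1) · p^2 · (1−p)^18
= 19 · 0.0196 · 0.066217 = 0.024659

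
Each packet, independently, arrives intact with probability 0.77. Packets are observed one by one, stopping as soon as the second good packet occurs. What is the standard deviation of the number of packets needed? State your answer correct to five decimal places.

Y = total packets until the second success; negative binomial with r=2, p=0.77.
SD(Y) = √[r(1−p)/p²] = √(0.7758475) = 0.8808221

0.88082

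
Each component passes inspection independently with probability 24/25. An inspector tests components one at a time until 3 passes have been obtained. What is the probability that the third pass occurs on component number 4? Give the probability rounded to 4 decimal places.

Y = trial on which the third success occurs; negative binomial, r=3, p=0.96.
P(Y=4) = C(3,2) · p^3 · (1−p)^1
= 3 · 0.88474 · 0.04 = 0.106168

0.1062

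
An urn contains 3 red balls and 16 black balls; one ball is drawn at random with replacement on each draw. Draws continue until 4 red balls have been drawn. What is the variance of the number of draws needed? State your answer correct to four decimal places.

Y = total draws until the fourth success; negative binomial with r=4, p=0.157895.
Var(Y) = r(1−p)/p² = 4·0.842105 / 0.157895² = 135.111111

135.1111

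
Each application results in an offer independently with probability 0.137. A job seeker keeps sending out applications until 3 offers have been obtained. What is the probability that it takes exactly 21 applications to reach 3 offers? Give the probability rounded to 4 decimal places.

0.0344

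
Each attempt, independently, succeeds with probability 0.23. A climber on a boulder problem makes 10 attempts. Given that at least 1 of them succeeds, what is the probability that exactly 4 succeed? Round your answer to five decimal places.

X ~ Binomial(10, 0.23). Want P(X=4 | X≥1) = P(X=4) / P(X≥1).
P(X=4) = C(10,4)·0.23^4·0.77^6 = 0.1224828
P(X≥1) = 1 − 0.0732668 = 0.9267332
Ratio = 0.1224828 / 0.9267332 = 0.1321662

0.13217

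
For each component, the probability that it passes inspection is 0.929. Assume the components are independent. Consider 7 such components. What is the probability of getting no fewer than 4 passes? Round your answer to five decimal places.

X ~ Binomial(7, 0.929); P(X ≥ 4) = Σ C(7,k) p^k (1−p)^(7−k) over k:
  k=4: C(7,4)·0.929^4·0.071^3 = 0.0093305
  k=5: C(7,5)·0.929^5·0.071^2 = 0.0732512
  k=6: C(7,6)·0.929^6·0.071^1 = 0.3194851
  k=7: C(7,7)·0.929^7·0.071^0 = 0.5971865
Total = 0.9992534

0.99925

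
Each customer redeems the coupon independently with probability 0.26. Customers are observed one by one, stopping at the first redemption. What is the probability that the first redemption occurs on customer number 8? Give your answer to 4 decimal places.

0.0316

Geometric (trials to first success), p = 0.26.
P(Y = 8) = (1−p)^7 · p = 0.12151 · 0.26 = 0.031593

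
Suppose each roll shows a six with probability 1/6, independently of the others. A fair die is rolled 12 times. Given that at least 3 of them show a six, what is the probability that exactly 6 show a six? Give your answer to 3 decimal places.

0.021

X ~ Binomial(12, 0.166667). Want P(X=6 | X≥3) = P(X=6) / P(X≥3).
P(X=6) = C(12,6)·0.166667^6·0.833333^6 = 0.00663
P(X≥3) = 1 − 0.11216 − 0.26918 − 0.29609 = 0.32257
Ratio = 0.00663 / 0.32257 = 0.02056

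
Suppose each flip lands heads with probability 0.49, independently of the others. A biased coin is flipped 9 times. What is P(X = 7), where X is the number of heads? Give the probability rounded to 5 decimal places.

X ~ Binomial(n=9, p=0.49).
P(X=7) = C(9,7) · p^7 · (1−p)^2
= 36 · 0.0067822 · 0.2601 = 0.0635061

0.06351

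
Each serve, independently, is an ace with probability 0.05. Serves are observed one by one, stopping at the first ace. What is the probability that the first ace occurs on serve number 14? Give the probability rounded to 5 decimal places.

0.02567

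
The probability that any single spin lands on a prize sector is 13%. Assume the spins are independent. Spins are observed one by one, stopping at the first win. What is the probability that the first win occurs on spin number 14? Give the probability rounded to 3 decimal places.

0.021

Geometric (trials to first success), p = 0.13.
P(Y = 14) = (1−p)^13 · p = 0.16359 · 0.13 = 0.02127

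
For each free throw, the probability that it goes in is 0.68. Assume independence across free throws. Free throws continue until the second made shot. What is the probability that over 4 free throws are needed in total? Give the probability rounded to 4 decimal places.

0.0996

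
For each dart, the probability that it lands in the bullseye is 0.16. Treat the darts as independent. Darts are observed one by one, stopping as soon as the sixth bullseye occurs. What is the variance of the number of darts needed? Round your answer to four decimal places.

Y = total darts until the sixth success; negative binomial with r=6, p=0.16.
Var(Y) = r(1−p)/p² = 6·0.84 / 0.16² = 196.875000

196.8750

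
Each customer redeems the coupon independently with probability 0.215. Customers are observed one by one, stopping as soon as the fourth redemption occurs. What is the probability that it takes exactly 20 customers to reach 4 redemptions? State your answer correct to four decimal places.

0.0431

Y = trial on which the fourth success occurs; negative binomial, r=4, p=0.215.
P(Y=20) = C(19,3) · p^4 · (1−p)^16
= 969 · 0.0021368 · 0.020793 = 0.043052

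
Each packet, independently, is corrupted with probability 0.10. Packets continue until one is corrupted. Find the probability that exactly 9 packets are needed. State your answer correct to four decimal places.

Geometric (trials to first success), p = 0.10.
P(Y = 9) = (1−p)^8 · p = 0.43047 · 0.10 = 0.043047

0.0430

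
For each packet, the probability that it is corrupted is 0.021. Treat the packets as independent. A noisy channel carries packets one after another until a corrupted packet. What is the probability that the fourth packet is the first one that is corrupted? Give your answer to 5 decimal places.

0.01970

Geometric (trials to first success), p = 0.021.
P(Y = 4) = (1−p)^3 · p = 0.93831 · 0.021 = 0.0197046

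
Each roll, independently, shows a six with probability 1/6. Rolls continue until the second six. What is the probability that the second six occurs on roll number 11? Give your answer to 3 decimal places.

0.054

Y = trial on which the second success occurs; negative binomial, r=2, p=0.166667.
P(Y=11) = C(10,1) · p^2 · (1−p)^9
= 10 · 0.027778 · 0.19381 = 0.05384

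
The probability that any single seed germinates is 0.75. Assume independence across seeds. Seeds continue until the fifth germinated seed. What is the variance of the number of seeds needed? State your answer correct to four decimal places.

2.2222

Y = total seeds until the fifth success; negative binomial with r=5, p=0.75.
Var(Y) = r(1−p)/p² = 5·0.25 / 0.75² = 2.222222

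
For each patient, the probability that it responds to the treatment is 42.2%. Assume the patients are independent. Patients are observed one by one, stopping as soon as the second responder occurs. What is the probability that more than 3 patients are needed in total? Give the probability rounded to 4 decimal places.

Needing more than 3 patients ⇔ fewer than 2 successes in the first 3. With X ~ Binomial(3, 0.422), P(Y > 3) = P(X ≤ 1).
  k=0: C(3,0)·0.422^0·0.578^3 = 0.193101
  k=1: C(3,1)·0.422^1·0.578^2 = 0.422950
P(X ≤ 1) = 0.616051

0.6161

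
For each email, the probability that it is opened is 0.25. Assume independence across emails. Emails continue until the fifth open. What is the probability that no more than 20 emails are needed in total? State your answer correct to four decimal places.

0.5852

Finishing within 20 emails ⇔ at least 5 successes in the first 20. With X ~ Binomial(20, 0.25), P(Y ≤ 20) = 1 − P(X ≤ 4).
  k=0: C(20,0)·0.25^0·0.75^20 = 0.003171
  k=1: C(20,1)·0.25^1·0.75^19 = 0.021141
  k=2: C(20,2)·0.25^2·0.75^18 = 0.066948
  k=3: C(20,3)·0.25^3·0.75^17 = 0.133896
  k=4: C(20,4)·0.25^4·0.75^16 = 0.189685
1 − 0.414842 = 0.585158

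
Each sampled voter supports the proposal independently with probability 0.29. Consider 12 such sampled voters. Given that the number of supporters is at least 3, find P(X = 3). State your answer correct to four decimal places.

X ~ Binomial(12, 0.29). Want P(X=3 | X≥3) = P(X=3) / P(X≥3).
P(X=3) = C(12,3)·0.29^3·0.71^9 = 0.246004
P(X≥3) = 1 − 0.016410 − 0.080431 − 0.180686 = 0.722474
Ratio = 0.246004 / 0.722474 = 0.340502

0.3405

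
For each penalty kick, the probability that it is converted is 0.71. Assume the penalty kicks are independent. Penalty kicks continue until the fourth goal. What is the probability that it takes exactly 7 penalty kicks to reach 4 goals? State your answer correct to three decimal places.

0.124

Y = trial on which the fourth success occurs; negative binomial, r=4, p=0.71.
P(Y=7) = C(6,3) · p^4 · (1−p)^3
= 20 · 0.25412 · 0.024389 = 0.12395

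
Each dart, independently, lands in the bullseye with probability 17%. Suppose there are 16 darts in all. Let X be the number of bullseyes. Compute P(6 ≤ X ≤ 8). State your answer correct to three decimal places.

X ~ Binomial(16, 0.17); P(6 ≤ X ≤ 8) = Σ C(16,k) p^k (1−p)^(16−k) over k:
  k=6: C(16,6)·0.17^6·0.83^10 = 0.02999
  k=7: C(16,7)·0.17^7·0.83^9 = 0.00878
  k=8: C(16,8)·0.17^8·0.83^8 = 0.00202
Total = 0.04079

0.041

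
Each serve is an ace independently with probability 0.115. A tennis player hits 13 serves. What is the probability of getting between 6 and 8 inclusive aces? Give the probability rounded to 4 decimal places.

X ~ Binomial(13, 0.115); P(6 ≤ X ≤ 8) = Σ C(13,k) p^k (1−p)^(13−k) over k:
  k=6: C(13,6)·0.115^6·0.885^7 = 0.001688
  k=7: C(13,7)·0.115^7·0.885^6 = 0.000219
  k=8: C(13,8)·0.115^8·0.885^5 = 0.000021
Total = 0.001928

0.0019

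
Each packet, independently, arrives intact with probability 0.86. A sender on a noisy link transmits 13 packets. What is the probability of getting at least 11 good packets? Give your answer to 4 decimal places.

X ~ Binomial(13, 0.86); P(X ≥ 11) = Σ C(13,k) p^k (1−p)^(13−k) over k:
  k=11: C(13,11)·0.86^11·0.14^2 = 0.290960
  k=12: C(13,12)·0.86^12·0.14^1 = 0.297888
  k=13: C(13,13)·0.86^13·0.14^0 = 0.140760
Total = 0.729608

0.7296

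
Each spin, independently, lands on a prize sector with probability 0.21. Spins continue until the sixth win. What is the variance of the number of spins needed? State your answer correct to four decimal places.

107.4830

Y = total spins until the sixth success; negative binomial with r=6, p=0.21.
Var(Y) = r(1−p)/p² = 6·0.79 / 0.21² = 107.482993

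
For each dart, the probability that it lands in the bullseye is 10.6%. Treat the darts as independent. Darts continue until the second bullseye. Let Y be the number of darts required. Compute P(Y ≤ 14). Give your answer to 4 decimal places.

Finishing within 14 darts ⇔ at least 2 successes in the first 14. With X ~ Binomial(14, 0.106), P(Y ≤ 14) = 1 − P(X ≤ 1).
  k=0: C(14,0)·0.106^0·0.894^14 = 0.208317
  k=1: C(14,1)·0.106^1·0.894^13 = 0.345797
1 − 0.554115 = 0.445885

0.4459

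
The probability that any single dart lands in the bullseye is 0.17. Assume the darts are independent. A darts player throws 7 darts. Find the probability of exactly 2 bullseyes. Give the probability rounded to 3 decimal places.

0.239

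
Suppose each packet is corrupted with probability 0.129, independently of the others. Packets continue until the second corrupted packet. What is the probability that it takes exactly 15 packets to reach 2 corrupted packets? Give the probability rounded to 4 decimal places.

0.0387

Y = trial on which the second success occurs; negative binomial, r=2, p=0.129.
P(Y=15) = C(14,1) · p^2 · (1−p)^13
= 14 · 0.016641 · 0.16605 = 0.038685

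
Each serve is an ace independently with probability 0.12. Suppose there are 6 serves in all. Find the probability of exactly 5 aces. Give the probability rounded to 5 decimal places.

X ~ Binomial(n=6, p=0.12).
P(X=5) = C(6,5) · p^5 · (1−p)^1
= 6 · 2.4883e-05 · 0.88 = 0.0001314

0.00013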